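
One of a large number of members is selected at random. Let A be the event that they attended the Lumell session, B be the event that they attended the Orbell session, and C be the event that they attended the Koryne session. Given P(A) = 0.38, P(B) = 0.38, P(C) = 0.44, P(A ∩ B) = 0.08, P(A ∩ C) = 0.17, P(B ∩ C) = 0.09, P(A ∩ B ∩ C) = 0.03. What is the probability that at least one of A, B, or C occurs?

0.89

Apply inclusion-exclusion:
P(A ∪ B ∪ C) = 0.38 + 0.38 + 0.44 − 0.08 − 0.17 − 0.09 + 0.03 = 0.89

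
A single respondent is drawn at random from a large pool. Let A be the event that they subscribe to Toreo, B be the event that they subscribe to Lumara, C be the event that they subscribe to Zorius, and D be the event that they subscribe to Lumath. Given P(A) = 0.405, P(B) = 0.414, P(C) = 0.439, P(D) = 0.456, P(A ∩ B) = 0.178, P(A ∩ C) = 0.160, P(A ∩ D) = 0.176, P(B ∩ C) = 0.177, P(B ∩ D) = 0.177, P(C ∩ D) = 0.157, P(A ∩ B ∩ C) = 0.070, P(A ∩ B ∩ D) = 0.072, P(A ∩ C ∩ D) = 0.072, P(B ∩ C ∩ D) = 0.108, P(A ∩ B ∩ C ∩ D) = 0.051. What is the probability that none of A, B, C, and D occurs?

0.040

P(A ∪ B ∪ C ∪ D) = 0.405 + 0.414 + 0.439 + 0.456 − 0.178 − 0.160 − 0.176 − 0.177 − 0.177 − 0.157 + 0.070 + 0.072 + 0.072 + 0.108 − 0.051 = 0.960
P(none) = 1 − 0.960 = 0.040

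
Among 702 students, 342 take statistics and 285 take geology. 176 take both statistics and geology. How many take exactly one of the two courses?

N(exactly one) = 342 + 285 − 2·176 = 275

275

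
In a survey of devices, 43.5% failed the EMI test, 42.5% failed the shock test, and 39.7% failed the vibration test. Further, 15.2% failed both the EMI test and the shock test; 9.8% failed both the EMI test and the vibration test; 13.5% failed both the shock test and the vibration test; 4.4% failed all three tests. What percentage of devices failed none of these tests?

Apply inclusion-exclusion:
P(union) = 43.5 + 42.5 + 39.7 − 15.2 − 9.8 − 13.5 + 4.4 = 91.6%
P(none) = 100% − 91.6% = 8.4%

8.4%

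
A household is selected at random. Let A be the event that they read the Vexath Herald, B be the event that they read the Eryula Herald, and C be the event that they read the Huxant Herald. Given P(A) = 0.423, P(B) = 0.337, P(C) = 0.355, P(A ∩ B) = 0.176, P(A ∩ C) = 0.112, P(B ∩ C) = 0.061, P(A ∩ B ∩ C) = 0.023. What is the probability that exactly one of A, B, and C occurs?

P(exactly one) = 0.423 + 0.337 + 0.355 − 2·0.176 − 2·0.112 − 2·0.061 + 3·0.023 = 0.486

0.486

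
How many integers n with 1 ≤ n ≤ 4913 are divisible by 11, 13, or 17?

446 + 377 + 289 − 34 − 26 − 22 + 2 = 1032

1032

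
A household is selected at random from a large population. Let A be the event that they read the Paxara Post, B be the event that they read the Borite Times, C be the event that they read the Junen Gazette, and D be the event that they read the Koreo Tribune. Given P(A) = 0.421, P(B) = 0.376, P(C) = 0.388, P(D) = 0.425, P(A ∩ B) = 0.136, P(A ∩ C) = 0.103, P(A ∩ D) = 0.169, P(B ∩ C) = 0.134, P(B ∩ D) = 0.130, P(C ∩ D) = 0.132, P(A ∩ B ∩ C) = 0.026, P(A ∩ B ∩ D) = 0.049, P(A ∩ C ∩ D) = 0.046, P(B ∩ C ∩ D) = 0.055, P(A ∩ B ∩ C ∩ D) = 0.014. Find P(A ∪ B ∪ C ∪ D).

Apply inclusion-exclusion:
P(A ∪ B ∪ C ∪ D) = 0.421 + 0.376 + 0.388 + 0.425 − 0.136 − 0.103 − 0.169 − 0.134 − 0.130 − 0.132 + 0.026 + 0.049 + 0.046 + 0.055 − 0.014 = 0.968

0.968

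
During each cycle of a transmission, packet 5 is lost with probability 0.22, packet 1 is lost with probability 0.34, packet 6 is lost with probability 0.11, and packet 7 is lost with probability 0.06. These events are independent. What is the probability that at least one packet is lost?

0.56931832

P(none) = (1 − 0.22) × (1 − 0.34) × (1 − 0.11) × (1 − 0.06) = 0.78 × 0.66 × 0.89 × 0.94 = 0.43068168
P(at least one) = 1 − 0.43068168 = 0.56931832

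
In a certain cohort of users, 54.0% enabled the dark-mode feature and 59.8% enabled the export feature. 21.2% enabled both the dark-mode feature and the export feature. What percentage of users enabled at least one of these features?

P(≥1) = 54.0 + 59.8 − 21.2 = 92.6%

92.6%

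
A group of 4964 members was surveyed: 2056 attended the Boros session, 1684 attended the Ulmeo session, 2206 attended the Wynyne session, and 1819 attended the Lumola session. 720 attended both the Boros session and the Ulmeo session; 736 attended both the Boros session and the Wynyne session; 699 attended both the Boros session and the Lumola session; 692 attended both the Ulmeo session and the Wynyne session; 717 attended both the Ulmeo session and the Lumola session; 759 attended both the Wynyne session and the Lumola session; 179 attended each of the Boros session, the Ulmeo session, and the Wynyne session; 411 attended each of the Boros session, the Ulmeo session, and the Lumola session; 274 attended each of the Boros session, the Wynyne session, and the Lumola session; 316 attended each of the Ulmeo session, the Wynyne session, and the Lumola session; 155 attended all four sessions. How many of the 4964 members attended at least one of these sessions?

4467

|at least one| = 2056 + 1684 + 2206 + 1819 − 720 − 736 − 699 − 692 − 717 − 759 + 179 + 411 + 274 + 316 − 155 = 4467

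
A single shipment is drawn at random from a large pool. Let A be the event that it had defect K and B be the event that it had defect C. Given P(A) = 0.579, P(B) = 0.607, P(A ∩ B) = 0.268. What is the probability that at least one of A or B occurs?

0.918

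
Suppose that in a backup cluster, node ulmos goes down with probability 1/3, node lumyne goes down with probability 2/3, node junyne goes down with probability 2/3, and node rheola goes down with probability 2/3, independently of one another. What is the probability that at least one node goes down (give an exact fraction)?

79/81

Independence gives P(none) = ∏(1 − pᵢ).
P(none) = (1 − 1/3) × (1 − 2/3) × (1 − 2/3) × (1 − 2/3) = 2/3 × 1/3 × 1/3 × 1/3 = 2/81
P(at least one) = 1 − 2/81 = 79/81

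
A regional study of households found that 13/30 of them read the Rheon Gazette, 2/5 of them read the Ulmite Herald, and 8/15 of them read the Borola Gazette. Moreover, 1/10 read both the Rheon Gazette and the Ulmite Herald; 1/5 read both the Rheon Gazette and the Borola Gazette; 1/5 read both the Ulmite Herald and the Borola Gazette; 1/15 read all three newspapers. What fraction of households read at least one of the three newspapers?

14/15

P(≥1) = 13/30 + 2/5 + 8/15 − 1/10 − 1/5 − 1/5 + 1/15 = 14/15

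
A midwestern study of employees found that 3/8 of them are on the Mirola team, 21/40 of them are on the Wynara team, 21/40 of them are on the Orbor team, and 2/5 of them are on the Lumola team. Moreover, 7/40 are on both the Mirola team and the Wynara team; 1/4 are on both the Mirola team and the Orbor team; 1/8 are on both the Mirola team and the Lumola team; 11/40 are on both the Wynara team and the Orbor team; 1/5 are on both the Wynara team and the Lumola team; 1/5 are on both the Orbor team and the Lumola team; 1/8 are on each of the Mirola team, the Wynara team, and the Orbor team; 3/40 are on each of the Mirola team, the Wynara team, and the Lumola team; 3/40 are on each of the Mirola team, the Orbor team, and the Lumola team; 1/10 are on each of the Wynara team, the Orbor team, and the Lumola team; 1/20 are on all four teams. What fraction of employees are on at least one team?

Using inclusion–exclusion:
P(at least one) = 3/8 + 21/40 + 21/40 + 2/5 − 7/40 − 1/4 − 1/8 − 11/40 − 1/5 − 1/5 + 1/8 + 3/40 + 3/40 + 1/10 − 1/20 = 37/40

37/40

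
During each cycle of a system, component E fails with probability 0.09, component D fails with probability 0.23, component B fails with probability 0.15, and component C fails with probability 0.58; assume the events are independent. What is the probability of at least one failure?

0.7498501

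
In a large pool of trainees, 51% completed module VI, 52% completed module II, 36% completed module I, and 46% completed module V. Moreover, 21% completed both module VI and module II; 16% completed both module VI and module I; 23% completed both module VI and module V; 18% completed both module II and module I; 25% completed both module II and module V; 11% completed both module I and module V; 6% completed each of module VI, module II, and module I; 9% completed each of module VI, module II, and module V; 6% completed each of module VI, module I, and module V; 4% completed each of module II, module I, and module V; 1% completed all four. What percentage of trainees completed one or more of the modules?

95%

By inclusion-exclusion,
P(at least one) = 51 + 52 + 36 + 46 − 21 − 16 − 23 − 18 − 25 − 11 + 6 + 9 + 6 + 4 − 1 = 95%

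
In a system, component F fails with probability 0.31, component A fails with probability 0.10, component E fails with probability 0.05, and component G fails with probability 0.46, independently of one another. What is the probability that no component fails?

0.318573

P(none) = (1 − 0.31) × (1 − 0.10) × (1 − 0.05) × (1 − 0.46) = 0.69 × 0.90 × 0.95 × 0.54 = 0.318573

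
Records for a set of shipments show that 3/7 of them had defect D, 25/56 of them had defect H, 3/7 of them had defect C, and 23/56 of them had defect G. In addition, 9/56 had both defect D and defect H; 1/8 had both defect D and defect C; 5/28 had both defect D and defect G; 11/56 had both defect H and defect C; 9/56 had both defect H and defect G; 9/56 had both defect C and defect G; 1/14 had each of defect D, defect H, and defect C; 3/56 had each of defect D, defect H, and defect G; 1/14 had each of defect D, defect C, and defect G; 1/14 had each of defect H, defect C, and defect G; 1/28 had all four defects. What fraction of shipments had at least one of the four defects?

27/28

Inclusion–exclusion gives
P(≥1) = 3/7 + 25/56 + 3/7 + 23/56 − 9/56 − 1/8 − 5/28 − 11/56 − 9/56 − 9/56 + 1/14 + 3/56 + 1/14 + 1/14 − 1/28 = 27/28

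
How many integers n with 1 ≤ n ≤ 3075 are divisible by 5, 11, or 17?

615 + 279 + 180 − 55 − 36 − 16 + 3 = 970

970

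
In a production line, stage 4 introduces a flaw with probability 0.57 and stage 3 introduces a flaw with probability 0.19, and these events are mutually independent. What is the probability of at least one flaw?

0.6517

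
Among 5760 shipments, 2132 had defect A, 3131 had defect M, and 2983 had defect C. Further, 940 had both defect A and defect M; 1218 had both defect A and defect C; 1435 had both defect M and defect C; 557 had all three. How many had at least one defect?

5210

By inclusion–exclusion:
N(≥1) = 2132 + 3131 + 2983 − 940 − 1218 − 1435 + 557 = 5210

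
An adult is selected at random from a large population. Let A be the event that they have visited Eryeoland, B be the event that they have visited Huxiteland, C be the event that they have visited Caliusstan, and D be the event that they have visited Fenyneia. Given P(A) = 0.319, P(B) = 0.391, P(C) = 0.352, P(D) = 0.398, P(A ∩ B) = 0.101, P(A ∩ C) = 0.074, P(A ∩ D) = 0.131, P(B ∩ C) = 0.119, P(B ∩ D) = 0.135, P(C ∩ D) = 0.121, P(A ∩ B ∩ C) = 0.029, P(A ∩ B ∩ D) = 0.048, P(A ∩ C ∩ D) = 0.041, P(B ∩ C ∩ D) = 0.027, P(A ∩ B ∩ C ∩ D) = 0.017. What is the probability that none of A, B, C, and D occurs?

By inclusion-exclusion,
P(A ∪ B ∪ C ∪ D) = 0.319 + 0.391 + 0.352 + 0.398 − 0.101 − 0.074 − 0.131 − 0.119 − 0.135 − 0.121 + 0.029 + 0.048 + 0.041 + 0.027 − 0.017 = 0.907
P(none) = 1 − 0.907 = 0.093

0.093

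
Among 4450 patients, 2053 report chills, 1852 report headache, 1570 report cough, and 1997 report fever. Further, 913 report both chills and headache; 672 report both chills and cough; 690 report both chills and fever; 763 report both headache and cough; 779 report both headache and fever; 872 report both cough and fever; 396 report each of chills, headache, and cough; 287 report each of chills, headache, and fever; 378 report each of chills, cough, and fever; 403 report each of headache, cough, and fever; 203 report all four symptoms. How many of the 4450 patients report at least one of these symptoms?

4044

|union| = 2053 + 1852 + 1570 + 1997 − 913 − 672 − 690 − 763 − 779 − 872 + 396 + 287 + 378 + 403 − 203 = 4044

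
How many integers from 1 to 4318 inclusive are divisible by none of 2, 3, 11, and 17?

1231

floor(4318/2) + floor(4318/3) + floor(4318/11) + floor(4318/17) − floor(4318/6) − floor(4318/22) − floor(4318/34) − floor(4318/33) − floor(4318/51) − floor(4318/187) + floor(4318/66) + floor(4318/102) + floor(4318/374) + floor(4318/561) − floor(4318/1122) = 2159 + 1439 + 392 + 254 − 719 − 196 − 127 − 130 − 84 − 23 + 65 + 42 + 11 + 7 − 3 = 3087
4318 − 3087 = 1231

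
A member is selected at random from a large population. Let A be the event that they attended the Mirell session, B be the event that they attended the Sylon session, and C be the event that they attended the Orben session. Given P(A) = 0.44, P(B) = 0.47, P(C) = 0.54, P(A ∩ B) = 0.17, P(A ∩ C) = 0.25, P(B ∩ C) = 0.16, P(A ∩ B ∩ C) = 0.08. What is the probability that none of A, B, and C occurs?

0.05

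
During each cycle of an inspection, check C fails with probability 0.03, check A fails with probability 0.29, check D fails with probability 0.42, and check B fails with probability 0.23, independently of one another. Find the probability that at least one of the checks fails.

0.69242658

P(none) = (1 − 0.03) × (1 − 0.29) × (1 − 0.42) × (1 − 0.23) = 0.97 × 0.71 × 0.58 × 0.77 = 0.30757342
P(at least one) = 1 − 0.30757342 = 0.69242658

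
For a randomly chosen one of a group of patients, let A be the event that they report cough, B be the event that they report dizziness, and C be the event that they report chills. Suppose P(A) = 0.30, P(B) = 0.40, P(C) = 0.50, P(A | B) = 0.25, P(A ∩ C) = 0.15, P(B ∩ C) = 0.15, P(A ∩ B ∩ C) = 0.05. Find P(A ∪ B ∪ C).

0.85

P(A ∩ B) = P(B)·P(A|B) = 0.40 × 0.25 = 0.10
By inclusion–exclusion:
P(A ∪ B ∪ C) = 0.30 + 0.40 + 0.50 − 0.10 − 0.15 − 0.15 + 0.05 = 0.85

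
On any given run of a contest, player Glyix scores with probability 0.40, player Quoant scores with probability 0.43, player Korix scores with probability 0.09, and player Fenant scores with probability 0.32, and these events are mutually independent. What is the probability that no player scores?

P(none) = (1 − 0.40) × (1 − 0.43) × (1 − 0.09) × (1 − 0.32) = 0.60 × 0.57 × 0.91 × 0.68 = 0.2116296

0.2116296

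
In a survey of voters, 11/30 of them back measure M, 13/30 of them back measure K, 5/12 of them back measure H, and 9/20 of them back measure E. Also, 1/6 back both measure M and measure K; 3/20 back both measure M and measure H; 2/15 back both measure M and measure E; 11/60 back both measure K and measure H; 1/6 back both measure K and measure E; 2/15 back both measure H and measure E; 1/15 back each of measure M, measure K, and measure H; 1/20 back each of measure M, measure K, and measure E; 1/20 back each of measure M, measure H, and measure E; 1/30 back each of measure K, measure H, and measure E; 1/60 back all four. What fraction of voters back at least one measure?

P(≥1) = 11/30 + 13/30 + 5/12 + 9/20 − 1/6 − 3/20 − 2/15 − 11/60 − 1/6 − 2/15 + 1/15 + 1/20 + 1/20 + 1/30 − 1/60 = 11/12

11/12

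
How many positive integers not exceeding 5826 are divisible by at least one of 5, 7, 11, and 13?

2474

By inclusion-exclusion,
floor(5826/5) + floor(5826/7) + floor(5826/11) + floor(5826/13) − floor(5826/35) − floor(5826/55) − floor(5826/65) − floor(5826/77) − floor(5826/91) − floor(5826/143) + floor(5826/385) + floor(5826/455) + floor(5826/715) + floor(5826/1001) − floor(5826/5005) = 1165 + 832 + 529 + 448 − 166 − 105 − 89 − 75 − 64 − 40 + 15 + 12 + 8 + 5 − 1 = 2474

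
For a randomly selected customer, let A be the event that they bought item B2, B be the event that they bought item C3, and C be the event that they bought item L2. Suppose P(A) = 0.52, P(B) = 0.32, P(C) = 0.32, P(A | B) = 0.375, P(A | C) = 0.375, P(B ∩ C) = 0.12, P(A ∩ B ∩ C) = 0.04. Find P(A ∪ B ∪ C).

P(A ∩ B) = P(B)·P(A|B) = 0.32 × 0.375 = 0.12
P(A ∩ C) = P(C)·P(A|C) = 0.32 × 0.375 = 0.12
Using inclusion–exclusion:
P(A ∪ B ∪ C) = 0.52 + 0.32 + 0.32 − 0.12 − 0.12 − 0.12 + 0.04 = 0.84

0.84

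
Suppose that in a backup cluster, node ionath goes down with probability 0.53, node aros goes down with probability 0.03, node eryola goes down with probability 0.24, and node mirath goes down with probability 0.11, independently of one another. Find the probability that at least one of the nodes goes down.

P(none) = (1 − 0.53) × (1 − 0.03) × (1 − 0.24) × (1 − 0.11) = 0.47 × 0.97 × 0.76 × 0.89 = 0.30837076
P(at least one) = 1 − 0.30837076 = 0.69162924

0.69162924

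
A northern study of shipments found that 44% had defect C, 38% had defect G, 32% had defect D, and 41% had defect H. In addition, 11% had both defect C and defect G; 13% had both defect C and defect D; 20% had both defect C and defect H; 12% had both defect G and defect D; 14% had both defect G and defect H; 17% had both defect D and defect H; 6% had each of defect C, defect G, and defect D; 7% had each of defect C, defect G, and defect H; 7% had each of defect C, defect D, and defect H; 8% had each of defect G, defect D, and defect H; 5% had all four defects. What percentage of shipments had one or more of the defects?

91%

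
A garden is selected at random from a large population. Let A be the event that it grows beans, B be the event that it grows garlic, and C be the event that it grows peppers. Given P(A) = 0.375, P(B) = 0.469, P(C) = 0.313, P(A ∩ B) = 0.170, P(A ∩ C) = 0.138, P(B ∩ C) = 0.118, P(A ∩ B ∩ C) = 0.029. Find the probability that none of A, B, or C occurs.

0.240

Apply inclusion-exclusion:
P(A ∪ B ∪ C) = 0.375 + 0.469 + 0.313 − 0.170 − 0.138 − 0.118 + 0.029 = 0.760
P(none) = 1 − 0.760 = 0.240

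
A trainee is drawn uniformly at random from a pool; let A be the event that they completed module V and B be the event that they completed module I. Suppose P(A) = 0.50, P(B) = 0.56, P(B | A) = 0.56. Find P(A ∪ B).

P(A ∩ B) = P(A)·P(B|A) = 0.50 × 0.56 = 0.28
Using inclusion–exclusion:
P(A ∪ B) = 0.50 + 0.56 − 0.28 = 0.78

0.78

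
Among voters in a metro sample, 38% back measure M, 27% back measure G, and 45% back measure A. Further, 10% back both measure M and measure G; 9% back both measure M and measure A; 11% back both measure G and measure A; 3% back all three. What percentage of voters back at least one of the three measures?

83%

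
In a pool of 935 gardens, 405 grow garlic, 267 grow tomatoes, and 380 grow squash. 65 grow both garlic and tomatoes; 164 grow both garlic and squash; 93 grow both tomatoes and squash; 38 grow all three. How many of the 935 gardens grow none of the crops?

167

By inclusion–exclusion:
N(≥1) = 405 + 267 + 380 − 65 − 164 − 93 + 38 = 768
None: 935 − 768 = 167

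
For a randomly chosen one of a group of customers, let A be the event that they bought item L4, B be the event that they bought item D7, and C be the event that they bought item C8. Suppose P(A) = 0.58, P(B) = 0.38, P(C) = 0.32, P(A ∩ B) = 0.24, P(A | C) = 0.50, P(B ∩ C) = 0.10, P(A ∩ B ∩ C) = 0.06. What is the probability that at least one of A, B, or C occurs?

0.84

P(A ∩ C) = P(C)·P(A|C) = 0.32 × 0.50 = 0.16
P(A ∪ B ∪ C) = 0.58 + 0.38 + 0.32 − 0.24 − 0.16 − 0.10 + 0.06 = 0.84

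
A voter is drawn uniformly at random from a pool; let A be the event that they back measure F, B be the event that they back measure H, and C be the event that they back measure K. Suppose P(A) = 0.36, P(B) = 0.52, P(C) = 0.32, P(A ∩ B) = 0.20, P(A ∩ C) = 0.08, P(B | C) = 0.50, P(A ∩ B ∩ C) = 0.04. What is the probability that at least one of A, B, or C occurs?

0.80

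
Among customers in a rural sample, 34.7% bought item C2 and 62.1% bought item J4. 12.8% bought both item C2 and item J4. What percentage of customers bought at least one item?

Using inclusion–exclusion:
P(at least one) = 34.7 + 62.1 − 12.8 = 84.0%

84.0%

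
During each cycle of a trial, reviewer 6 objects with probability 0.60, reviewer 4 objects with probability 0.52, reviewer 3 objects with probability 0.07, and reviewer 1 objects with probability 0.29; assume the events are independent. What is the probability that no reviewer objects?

P(none) = (1 − 0.60) × (1 − 0.52) × (1 − 0.07) × (1 − 0.29) = 0.40 × 0.48 × 0.93 × 0.71 = 0.1267776

0.1267776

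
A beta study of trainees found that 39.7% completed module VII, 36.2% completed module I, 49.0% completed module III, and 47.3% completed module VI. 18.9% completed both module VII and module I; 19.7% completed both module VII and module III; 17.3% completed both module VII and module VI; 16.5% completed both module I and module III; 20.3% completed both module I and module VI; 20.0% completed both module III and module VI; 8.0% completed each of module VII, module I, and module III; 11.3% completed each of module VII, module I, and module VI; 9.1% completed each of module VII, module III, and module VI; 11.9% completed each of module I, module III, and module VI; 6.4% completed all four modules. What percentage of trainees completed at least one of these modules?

93.4%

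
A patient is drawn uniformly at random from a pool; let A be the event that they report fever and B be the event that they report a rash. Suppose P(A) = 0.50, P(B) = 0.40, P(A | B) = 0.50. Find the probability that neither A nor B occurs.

P(A ∩ B) = P(B)·P(A|B) = 0.40 × 0.50 = 0.20
P(A ∪ B) = 0.50 + 0.40 − 0.20 = 0.70
P(none) = 1 − 0.70 = 0.30

0.30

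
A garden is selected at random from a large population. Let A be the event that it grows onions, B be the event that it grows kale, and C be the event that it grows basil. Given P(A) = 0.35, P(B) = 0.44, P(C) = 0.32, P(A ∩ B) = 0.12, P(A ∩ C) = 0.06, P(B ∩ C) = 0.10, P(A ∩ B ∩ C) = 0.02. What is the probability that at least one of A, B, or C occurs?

0.85

Inclusion–exclusion gives
P(A ∪ B ∪ C) = 0.35 + 0.44 + 0.32 − 0.12 − 0.06 − 0.10 + 0.02 = 0.85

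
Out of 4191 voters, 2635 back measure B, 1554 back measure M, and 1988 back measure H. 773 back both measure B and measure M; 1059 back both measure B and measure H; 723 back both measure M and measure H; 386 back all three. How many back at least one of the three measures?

4008

By inclusion-exclusion,
|at least one| = 2635 + 1554 + 1988 − 773 − 1059 − 723 + 386 = 4008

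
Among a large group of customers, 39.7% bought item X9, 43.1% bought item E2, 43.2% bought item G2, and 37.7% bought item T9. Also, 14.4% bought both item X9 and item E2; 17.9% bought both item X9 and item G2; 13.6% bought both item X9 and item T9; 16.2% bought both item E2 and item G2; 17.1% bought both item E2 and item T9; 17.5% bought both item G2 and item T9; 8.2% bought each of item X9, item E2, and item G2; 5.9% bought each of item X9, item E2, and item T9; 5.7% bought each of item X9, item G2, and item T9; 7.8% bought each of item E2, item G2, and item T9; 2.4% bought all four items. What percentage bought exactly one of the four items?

43.5%

By inclusion–exclusion (exactly-one form):
P(exactly one) = 39.7 + 43.1 + 43.2 + 37.7 − 2·14.4 − 2·17.9 − 2·13.6 − 2·16.2 − 2·17.1 − 2·17.5 + 3·8.2 + 3·5.9 + 3·5.7 + 3·7.8 − 4·2.4 = 43.5%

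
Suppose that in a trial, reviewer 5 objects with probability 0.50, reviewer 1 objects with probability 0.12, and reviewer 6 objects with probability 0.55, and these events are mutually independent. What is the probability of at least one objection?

P(none) = (1 − 0.50) × (1 − 0.12) × (1 − 0.55) = 0.50 × 0.88 × 0.45 = 0.198
P(at least one) = 1 − 0.198 = 0.802

0.802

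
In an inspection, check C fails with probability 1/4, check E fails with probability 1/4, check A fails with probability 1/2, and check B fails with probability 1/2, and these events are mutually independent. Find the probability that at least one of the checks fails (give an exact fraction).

55/64

P(none) = (1 − 1/4) × (1 − 1/4) × (1 − 1/2) × (1 − 1/2) = 3/4 × 3/4 × 1/2 × 1/2 = 9/64
P(at least one) = 1 − 9/64 = 55/64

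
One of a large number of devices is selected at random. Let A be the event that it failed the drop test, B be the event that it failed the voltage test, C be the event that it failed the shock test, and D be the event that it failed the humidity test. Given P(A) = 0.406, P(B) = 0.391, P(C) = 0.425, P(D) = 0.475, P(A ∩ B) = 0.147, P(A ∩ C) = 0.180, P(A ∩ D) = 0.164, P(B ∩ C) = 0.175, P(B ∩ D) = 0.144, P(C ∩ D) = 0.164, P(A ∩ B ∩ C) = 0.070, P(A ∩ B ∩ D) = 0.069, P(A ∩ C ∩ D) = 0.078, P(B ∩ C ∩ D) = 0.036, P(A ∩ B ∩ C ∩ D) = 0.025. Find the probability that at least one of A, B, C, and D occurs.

0.951

Using inclusion–exclusion:
P(A ∪ B ∪ C ∪ D) = 0.406 + 0.391 + 0.425 + 0.475 − 0.147 − 0.180 − 0.164 − 0.175 − 0.144 − 0.164 + 0.070 + 0.069 + 0.078 + 0.036 − 0.025 = 0.951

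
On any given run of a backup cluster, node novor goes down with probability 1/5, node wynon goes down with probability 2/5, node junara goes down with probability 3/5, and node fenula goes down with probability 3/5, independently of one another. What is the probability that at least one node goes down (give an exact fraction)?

577/625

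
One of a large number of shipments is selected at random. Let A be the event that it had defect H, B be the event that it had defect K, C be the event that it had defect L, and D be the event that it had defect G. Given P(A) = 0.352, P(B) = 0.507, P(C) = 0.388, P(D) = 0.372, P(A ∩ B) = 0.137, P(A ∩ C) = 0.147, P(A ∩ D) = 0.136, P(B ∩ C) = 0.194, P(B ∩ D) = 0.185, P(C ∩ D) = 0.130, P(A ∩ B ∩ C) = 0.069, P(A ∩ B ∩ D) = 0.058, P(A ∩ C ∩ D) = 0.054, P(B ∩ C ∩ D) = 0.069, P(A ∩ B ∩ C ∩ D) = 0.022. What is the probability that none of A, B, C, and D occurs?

Using inclusion–exclusion:
P(A ∪ B ∪ C ∪ D) = 0.352 + 0.507 + 0.388 + 0.372 − 0.137 − 0.147 − 0.136 − 0.194 − 0.185 − 0.130 + 0.069 + 0.058 + 0.054 + 0.069 − 0.022 = 0.918
P(none) = 1 − 0.918 = 0.082

0.082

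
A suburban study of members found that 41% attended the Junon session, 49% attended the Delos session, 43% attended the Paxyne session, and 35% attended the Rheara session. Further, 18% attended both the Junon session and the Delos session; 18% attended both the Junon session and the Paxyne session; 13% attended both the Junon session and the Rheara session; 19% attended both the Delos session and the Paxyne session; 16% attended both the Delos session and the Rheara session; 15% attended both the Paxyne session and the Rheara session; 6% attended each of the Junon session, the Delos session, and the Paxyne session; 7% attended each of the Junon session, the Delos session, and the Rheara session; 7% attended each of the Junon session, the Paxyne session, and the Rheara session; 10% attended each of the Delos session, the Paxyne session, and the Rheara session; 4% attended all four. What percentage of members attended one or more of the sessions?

Inclusion–exclusion gives
P(at least one) = 41 + 49 + 43 + 35 − 18 − 18 − 13 − 19 − 16 − 15 + 6 + 7 + 7 + 10 − 4 = 95%

95%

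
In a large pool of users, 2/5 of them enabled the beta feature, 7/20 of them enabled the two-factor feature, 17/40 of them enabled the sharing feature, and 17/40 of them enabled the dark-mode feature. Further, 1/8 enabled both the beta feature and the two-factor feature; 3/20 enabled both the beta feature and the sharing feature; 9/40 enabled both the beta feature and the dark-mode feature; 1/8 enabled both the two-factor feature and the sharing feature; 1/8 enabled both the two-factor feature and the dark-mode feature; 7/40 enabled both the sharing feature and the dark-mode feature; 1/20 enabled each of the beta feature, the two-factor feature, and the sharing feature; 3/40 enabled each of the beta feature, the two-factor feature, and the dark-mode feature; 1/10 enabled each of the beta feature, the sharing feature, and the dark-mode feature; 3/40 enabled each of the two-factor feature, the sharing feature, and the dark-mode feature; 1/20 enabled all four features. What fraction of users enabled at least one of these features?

P(≥1) = 2/5 + 7/20 + 17/40 + 17/40 − 1/8 − 3/20 − 9/40 − 1/8 − 1/8 − 7/40 + 1/20 + 3/40 + 1/10 + 3/40 − 1/20 = 37/40

37/40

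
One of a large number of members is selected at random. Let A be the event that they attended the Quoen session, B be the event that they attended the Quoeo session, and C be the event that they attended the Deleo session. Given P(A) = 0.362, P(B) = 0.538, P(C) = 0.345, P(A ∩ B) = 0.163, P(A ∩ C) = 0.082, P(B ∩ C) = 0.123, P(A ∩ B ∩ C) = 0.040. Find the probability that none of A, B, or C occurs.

0.083

Inclusion–exclusion gives
P(A ∪ B ∪ C) = 0.362 + 0.538 + 0.345 − 0.163 − 0.082 − 0.123 + 0.040 = 0.917
P(none) = 1 − 0.917 = 0.083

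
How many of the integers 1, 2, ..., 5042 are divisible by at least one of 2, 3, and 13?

2521 + 1680 + 387 − 840 − 193 − 129 + 64 = 3490

3490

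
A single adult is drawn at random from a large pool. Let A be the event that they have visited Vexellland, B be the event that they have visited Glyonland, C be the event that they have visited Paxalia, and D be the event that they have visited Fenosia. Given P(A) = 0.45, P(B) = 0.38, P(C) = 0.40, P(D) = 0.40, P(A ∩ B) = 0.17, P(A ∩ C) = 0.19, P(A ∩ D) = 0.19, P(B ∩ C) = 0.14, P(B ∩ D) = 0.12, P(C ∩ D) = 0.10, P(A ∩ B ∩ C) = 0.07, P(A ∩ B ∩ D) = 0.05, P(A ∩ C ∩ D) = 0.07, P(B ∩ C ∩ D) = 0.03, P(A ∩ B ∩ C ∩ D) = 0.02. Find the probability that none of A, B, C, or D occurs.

0.08

P(A ∪ B ∪ C ∪ D) = 0.45 + 0.38 + 0.40 + 0.40 − 0.17 − 0.19 − 0.19 − 0.14 − 0.12 − 0.10 + 0.07 + 0.05 + 0.07 + 0.03 − 0.02 = 0.92
P(none) = 1 − 0.92 = 0.08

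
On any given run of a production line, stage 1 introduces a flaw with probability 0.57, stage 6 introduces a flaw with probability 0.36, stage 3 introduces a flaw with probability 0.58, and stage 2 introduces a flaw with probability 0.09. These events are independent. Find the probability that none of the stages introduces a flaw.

0.10518144

P(none) = (1 − 0.57) × (1 − 0.36) × (1 − 0.58) × (1 − 0.09) = 0.43 × 0.64 × 0.42 × 0.91 = 0.10518144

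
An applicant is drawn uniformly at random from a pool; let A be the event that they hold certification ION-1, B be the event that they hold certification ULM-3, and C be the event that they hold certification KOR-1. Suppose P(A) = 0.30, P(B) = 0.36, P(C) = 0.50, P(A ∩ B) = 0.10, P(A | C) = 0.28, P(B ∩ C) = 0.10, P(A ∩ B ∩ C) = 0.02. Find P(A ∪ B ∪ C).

0.84

P(A ∩ C) = P(C)·P(A|C) = 0.50 × 0.28 = 0.14
By inclusion-exclusion,
P(A ∪ B ∪ C) = 0.30 + 0.36 + 0.50 − 0.10 − 0.14 − 0.10 + 0.02 = 0.84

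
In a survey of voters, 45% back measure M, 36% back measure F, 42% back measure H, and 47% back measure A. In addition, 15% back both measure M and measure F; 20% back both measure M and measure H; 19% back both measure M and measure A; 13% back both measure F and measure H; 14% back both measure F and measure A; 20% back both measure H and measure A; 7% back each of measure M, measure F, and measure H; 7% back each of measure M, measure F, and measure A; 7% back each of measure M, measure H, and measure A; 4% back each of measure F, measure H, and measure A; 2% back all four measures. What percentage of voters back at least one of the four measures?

Inclusion–exclusion gives
P(at least one) = 45 + 36 + 42 + 47 − 15 − 20 − 19 − 13 − 14 − 20 + 7 + 7 + 7 + 4 − 2 = 92%

92%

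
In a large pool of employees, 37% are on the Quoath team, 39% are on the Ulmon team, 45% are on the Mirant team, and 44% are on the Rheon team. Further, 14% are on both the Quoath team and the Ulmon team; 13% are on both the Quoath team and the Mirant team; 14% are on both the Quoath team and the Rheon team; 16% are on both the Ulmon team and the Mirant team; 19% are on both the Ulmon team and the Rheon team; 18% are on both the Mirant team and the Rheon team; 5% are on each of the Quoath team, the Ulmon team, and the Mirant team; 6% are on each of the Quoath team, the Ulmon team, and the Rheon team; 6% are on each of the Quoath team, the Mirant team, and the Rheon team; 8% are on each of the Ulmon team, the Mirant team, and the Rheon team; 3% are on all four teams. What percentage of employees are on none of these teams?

7%

Inclusion–exclusion gives
P(at least one) = 37 + 39 + 45 + 44 − 14 − 13 − 14 − 16 − 19 − 18 + 5 + 6 + 6 + 8 − 3 = 93%
P(none) = 100% − 93% = 7%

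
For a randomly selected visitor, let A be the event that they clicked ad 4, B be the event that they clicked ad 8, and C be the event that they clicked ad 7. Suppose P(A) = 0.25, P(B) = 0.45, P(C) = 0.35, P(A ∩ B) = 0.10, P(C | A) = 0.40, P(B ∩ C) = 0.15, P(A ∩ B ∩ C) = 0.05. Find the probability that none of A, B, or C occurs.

0.25

P(A ∩ C) = P(A)·P(C|A) = 0.25 × 0.40 = 0.10
By inclusion–exclusion:
P(A ∪ B ∪ C) = 0.25 + 0.45 + 0.35 − 0.10 − 0.10 − 0.15 + 0.05 = 0.75
P(none) = 1 − 0.75 = 0.25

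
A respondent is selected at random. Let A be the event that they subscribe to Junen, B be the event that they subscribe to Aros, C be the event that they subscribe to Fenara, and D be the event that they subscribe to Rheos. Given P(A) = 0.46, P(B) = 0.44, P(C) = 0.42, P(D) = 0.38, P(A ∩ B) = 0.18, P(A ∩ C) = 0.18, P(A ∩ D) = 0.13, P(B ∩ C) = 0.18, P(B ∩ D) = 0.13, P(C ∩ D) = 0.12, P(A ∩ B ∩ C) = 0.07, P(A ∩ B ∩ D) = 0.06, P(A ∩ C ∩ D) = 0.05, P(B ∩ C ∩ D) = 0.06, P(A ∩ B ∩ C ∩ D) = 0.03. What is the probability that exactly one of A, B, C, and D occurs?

Using the inclusion–exclusion count for exactly one event:
P(exactly one) = 0.46 + 0.44 + 0.42 + 0.38 − 2·0.18 − 2·0.18 − 2·0.13 − 2·0.18 − 2·0.13 − 2·0.12 + 3·0.07 + 3·0.06 + 3·0.05 + 3·0.06 − 4·0.03 = 0.46

0.46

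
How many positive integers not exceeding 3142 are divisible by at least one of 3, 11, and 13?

1384

By inclusion–exclusion:
floor(3142/3) + floor(3142/11) + floor(3142/13) − floor(3142/33) − floor(3142/39) − floor(3142/143) + floor(3142/429) = 1047 + 285 + 241 − 95 − 80 − 21 + 7 = 1384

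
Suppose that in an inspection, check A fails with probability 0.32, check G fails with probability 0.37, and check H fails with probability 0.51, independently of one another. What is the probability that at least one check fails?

Independence gives P(none) = ∏(1 − pᵢ).
P(none) = (1 − 0.32) × (1 − 0.37) × (1 − 0.51) = 0.68 × 0.63 × 0.49 = 0.209916
P(at least one) = 1 − 0.209916 = 0.790084

0.790084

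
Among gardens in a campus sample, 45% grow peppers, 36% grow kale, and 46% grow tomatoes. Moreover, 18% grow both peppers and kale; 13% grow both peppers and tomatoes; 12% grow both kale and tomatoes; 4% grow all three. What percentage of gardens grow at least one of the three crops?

88%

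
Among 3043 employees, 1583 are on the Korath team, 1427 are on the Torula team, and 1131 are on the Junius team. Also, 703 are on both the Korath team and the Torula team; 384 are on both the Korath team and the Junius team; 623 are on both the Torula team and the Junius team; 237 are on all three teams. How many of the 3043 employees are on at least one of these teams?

2668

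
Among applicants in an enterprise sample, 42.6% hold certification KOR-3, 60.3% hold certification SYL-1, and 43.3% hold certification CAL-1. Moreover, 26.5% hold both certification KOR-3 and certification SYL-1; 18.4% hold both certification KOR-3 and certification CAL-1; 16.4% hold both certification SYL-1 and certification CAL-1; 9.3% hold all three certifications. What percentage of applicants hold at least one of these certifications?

94.2%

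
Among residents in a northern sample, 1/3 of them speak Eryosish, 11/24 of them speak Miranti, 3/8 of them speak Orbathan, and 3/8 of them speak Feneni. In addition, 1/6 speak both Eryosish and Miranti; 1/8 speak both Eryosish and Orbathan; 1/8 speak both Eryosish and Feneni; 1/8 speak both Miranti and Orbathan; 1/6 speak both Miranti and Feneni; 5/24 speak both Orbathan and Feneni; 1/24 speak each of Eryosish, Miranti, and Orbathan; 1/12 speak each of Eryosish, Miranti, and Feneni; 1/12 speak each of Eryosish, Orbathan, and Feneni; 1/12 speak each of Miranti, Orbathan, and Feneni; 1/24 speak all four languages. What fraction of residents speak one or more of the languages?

P(≥1) = 1/3 + 11/24 + 3/8 + 3/8 − 1/6 − 1/8 − 1/8 − 1/8 − 1/6 − 5/24 + 1/24 + 1/12 + 1/12 + 1/12 − 1/24 = 7/8

7/8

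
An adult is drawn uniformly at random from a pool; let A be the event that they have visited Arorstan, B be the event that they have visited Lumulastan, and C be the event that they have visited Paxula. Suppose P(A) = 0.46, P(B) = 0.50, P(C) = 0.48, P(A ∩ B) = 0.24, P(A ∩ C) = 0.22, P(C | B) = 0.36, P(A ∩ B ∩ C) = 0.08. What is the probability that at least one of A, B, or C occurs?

0.88

P(B ∩ C) = P(B)·P(C|B) = 0.50 × 0.36 = 0.18
By inclusion-exclusion,
P(A ∪ B ∪ C) = 0.46 + 0.50 + 0.48 − 0.24 − 0.22 − 0.18 + 0.08 = 0.88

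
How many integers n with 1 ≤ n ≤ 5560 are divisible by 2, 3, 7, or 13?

4094

By inclusion-exclusion,
2780 + 1853 + 794 + 427 − 926 − 397 − 213 − 264 − 142 − 61 + 132 + 71 + 30 + 20 − 10 = 4094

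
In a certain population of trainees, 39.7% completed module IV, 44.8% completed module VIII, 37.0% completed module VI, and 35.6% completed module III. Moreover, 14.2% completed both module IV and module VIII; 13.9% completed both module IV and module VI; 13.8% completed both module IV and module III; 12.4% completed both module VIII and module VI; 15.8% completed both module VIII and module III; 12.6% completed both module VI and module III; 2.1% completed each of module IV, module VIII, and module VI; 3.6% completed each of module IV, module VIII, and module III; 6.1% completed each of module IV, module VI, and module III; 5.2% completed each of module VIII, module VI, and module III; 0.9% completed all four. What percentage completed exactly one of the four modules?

39.1%

P(exactly one) = 39.7 + 44.8 + 37.0 + 35.6 − 2·14.2 − 2·13.9 − 2·13.8 − 2·12.4 − 2·15.8 − 2·12.6 + 3·2.1 + 3·3.6 + 3·6.1 + 3·5.2 − 4·0.9 = 39.1%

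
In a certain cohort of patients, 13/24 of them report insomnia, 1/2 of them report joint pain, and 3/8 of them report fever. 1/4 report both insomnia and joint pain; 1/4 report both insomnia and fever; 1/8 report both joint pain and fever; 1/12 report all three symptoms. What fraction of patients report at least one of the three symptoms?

Using inclusion–exclusion:
P(union) = 13/24 + 1/2 + 3/8 − 1/4 − 1/4 − 1/8 + 1/12 = 7/8

7/8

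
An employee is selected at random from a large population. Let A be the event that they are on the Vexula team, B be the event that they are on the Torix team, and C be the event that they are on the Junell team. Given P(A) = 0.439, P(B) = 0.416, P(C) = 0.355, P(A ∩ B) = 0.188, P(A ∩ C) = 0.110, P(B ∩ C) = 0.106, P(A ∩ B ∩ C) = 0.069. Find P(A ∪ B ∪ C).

P(A ∪ B ∪ C) = 0.439 + 0.416 + 0.355 − 0.188 − 0.110 − 0.106 + 0.069 = 0.875

0.875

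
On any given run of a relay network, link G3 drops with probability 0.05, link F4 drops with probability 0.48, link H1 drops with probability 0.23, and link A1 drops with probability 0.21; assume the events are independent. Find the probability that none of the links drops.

0.3005002

Independence gives P(none) = ∏(1 − pᵢ).
P(none) = (1 − 0.05) × (1 − 0.48) × (1 − 0.23) × (1 − 0.21) = 0.95 × 0.52 × 0.77 × 0.79 = 0.3005002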